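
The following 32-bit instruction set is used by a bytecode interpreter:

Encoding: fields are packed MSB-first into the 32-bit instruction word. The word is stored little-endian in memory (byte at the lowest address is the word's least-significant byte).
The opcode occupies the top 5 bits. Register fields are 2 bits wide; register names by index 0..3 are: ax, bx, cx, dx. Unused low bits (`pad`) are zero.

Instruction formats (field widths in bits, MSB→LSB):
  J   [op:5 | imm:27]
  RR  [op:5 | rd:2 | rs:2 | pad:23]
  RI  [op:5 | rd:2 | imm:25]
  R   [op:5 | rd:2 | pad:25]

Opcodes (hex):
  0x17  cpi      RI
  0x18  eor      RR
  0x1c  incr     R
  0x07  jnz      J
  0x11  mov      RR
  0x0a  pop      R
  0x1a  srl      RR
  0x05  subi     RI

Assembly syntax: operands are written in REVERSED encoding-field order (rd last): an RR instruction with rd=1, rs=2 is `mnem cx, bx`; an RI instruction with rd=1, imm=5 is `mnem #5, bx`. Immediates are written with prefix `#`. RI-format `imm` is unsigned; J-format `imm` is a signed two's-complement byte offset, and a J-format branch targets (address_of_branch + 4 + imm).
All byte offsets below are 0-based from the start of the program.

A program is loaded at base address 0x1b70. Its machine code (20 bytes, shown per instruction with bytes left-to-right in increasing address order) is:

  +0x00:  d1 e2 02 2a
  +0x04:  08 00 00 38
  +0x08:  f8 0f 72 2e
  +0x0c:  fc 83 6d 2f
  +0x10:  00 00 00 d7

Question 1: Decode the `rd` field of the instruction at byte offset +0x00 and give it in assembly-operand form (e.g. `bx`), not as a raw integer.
@+00  little-endian(d1 e2 02 2a) = 0x2a02e2d1
  opcode bits[31:27]=0x5: subi/RI
  rd@[26:25]=0x1 ⇒ bx
  imm@[24:0]=0x2e2d1 ⇒ #189137

bx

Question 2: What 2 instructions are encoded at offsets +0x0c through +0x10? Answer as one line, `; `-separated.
subi #23954428, dx; srl cx, dx

+0x0c: fc 83 6d 2f ⇒ word 0x2f6d83fc (little)
  top 5b → 0x5 → subi [RI]
  rd: (w>>25)&0x3=0x3 → dx
  imm: (w>>0)&0x1ffffff=0x16d83fc → #23954428
+0x10: 00 00 00 d7 ⇒ word 0xd7000000 (little)
  top 5b → 0x1a → srl [RR]
  rd: (w>>25)&0x3=0x3 → dx
  rs: (w>>23)&0x3=0x2 → cx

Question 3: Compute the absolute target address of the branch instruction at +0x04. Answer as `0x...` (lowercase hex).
[04] 08 00 00 38 → 0x38000008
  opcode bits[31:27]=0x7: jnz/J
  [26:0] imm=8 = #8
  target = base 0x1b70 + off 0x04 + 4 + imm 8 = 0x1b80

0x1b80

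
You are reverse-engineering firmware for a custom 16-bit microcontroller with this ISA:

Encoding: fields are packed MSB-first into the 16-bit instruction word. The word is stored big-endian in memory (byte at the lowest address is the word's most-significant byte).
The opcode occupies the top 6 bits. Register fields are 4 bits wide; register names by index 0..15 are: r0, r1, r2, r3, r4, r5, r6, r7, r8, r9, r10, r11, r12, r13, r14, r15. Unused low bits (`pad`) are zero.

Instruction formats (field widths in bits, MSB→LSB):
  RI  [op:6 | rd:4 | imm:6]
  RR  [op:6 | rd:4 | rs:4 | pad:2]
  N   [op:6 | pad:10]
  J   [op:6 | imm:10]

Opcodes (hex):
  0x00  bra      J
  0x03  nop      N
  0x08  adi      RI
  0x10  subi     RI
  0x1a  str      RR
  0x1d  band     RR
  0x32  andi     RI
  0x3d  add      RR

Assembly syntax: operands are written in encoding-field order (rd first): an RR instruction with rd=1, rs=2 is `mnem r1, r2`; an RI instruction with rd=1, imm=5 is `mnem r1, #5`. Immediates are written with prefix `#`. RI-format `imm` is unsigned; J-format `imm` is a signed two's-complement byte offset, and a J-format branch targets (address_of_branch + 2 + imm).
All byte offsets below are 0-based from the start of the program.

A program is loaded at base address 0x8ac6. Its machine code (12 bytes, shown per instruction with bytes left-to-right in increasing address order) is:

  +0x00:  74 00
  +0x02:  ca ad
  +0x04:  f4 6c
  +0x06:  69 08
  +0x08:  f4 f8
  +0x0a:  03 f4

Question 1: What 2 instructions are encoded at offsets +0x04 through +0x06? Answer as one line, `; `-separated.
add r1, r11; str r4, r2

+0x04: f4 6c ⇒ word 0xf46c (big)
  top 6b → 0x3d → add [RR]
  [9:6] rd=1 = r1
  [5:2] rs=11 = r11
+0x06: 69 08 ⇒ word 0x6908 (big)
  top 6b → 0x1a → str [RR]
  [9:6] rd=4 = r4
  [5:2] rs=2 = r2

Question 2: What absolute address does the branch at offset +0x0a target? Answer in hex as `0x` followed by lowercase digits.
0x8ac6

[0a] 03 f4 → 0x03f4
  top 6b → 0x0 → bra [J]
  imm: (w>>0)&0x3ff=0x3f4 (s10→-12) → #-12
  target = base 0x8ac6 + off 0x0a + 2 + imm -12 = 0x8ac6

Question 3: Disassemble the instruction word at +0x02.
andi r10, #45

[02] ca ad → 0xcaad
  opcode bits[15:10]=0x32: andi/RI
  rd@[9:6]=0xa ⇒ r10
  imm@[5:0]=0x2d ⇒ #45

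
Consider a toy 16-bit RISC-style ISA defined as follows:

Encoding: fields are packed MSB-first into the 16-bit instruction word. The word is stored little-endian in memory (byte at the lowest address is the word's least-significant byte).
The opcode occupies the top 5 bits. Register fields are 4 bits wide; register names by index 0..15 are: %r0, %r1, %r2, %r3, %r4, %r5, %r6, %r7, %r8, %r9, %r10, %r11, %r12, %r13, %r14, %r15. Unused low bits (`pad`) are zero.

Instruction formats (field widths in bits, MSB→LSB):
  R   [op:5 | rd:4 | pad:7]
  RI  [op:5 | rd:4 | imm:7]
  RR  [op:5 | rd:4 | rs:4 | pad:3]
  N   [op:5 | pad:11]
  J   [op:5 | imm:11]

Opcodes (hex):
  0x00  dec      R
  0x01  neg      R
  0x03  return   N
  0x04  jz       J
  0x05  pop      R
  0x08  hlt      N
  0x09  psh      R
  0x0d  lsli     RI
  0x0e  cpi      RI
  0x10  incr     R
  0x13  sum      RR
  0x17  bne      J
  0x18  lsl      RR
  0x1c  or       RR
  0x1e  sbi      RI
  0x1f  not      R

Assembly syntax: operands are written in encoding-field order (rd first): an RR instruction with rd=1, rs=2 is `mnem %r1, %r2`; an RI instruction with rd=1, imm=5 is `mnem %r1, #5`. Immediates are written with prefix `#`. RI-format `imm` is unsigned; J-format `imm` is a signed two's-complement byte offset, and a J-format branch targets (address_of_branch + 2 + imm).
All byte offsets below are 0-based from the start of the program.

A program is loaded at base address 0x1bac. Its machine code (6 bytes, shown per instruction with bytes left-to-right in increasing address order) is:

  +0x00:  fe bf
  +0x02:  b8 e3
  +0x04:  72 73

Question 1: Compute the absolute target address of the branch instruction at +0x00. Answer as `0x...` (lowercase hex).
+0x00: fe bf ⇒ word 0xbffe (little)
  opcode bits[15:11]=0x17: bne/J
  imm@[10:0]=0x7fe (s11→-2) ⇒ #-2
  target = base 0x1bac + off 0x00 + 2 + imm -2 = 0x1bac

0x1bac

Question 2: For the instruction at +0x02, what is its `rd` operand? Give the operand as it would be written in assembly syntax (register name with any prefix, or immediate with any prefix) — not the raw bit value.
@+02  little-endian(b8 e3) = 0xe3b8
  top 5b → 0x1c → or [RR]
  rd@[10:7]=0x7 ⇒ %r7
  rs@[6:3]=0x7 ⇒ %r7

%r7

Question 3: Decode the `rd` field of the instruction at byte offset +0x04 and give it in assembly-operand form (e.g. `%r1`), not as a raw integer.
%r6

[04] 72 73 → 0x7372
  top 5b → 0xe → cpi [RI]
  rd: (w>>7)&0xf=0x6 → %r6
  imm: (w>>0)&0x7f=0x72 → #114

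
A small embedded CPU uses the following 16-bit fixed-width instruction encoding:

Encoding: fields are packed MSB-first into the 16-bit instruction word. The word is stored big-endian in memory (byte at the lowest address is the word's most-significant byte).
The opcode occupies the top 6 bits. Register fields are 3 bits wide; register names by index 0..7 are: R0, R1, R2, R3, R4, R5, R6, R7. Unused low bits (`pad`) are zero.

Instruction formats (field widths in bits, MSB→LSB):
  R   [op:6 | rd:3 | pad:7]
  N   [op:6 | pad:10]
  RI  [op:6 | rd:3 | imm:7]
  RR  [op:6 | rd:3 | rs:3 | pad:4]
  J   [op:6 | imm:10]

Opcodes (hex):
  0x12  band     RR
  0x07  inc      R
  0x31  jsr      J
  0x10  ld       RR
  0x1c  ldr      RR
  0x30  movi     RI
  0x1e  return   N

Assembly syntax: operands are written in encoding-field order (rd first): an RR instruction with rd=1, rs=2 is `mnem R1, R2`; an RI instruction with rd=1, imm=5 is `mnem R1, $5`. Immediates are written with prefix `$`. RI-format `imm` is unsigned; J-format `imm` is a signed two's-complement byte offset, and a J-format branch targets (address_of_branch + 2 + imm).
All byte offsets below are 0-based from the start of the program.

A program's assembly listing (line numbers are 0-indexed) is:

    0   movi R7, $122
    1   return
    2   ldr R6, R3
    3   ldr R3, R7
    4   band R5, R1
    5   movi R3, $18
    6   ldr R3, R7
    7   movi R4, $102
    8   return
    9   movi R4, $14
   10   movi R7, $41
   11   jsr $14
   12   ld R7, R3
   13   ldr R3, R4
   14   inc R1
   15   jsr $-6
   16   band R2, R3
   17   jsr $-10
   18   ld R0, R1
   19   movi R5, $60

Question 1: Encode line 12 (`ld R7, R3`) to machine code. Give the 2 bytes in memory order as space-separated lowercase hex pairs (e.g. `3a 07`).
12. ld fields op=0x10:6|rd=7:3|rs=3:3|pad=0:4 → word 43b0h → 43 b0

43 b0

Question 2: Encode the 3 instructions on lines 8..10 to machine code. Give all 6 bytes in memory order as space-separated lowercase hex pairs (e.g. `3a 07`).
78 00 c2 0e c3 a9

line 8 (return): pack op=0x1e:6|pad=0:10 = 0x7800; big→ 78 00
line 9 (movi): pack op=0x30:6|rd=4:3|imm=14:7 = 0xc20e; big→ c2 0e
line 10 (movi): pack op=0x30:6|rd=7:3|imm=41:7 = 0xc3a9; big→ c3 a9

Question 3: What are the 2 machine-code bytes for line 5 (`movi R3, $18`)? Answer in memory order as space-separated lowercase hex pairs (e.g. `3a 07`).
line 5 (movi): pack op=0x30:6|rd=3:3|imm=18:7 = 0xc192; big→ c1 92

c1 92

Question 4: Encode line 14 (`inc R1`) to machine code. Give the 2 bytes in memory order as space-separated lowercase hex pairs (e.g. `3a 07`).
line 14 (inc): pack op=0x7:6|rd=1:3|pad=0:7 = 0x1c80; big→ 1c 80

1c 80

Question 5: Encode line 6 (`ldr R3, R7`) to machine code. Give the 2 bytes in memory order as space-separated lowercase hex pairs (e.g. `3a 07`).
71 f0

L6: ldr op=0x1c:6|rd=3:3|rs=7:3|pad=0:4 ⇒ 0x71f0 ⇒ big 71 f0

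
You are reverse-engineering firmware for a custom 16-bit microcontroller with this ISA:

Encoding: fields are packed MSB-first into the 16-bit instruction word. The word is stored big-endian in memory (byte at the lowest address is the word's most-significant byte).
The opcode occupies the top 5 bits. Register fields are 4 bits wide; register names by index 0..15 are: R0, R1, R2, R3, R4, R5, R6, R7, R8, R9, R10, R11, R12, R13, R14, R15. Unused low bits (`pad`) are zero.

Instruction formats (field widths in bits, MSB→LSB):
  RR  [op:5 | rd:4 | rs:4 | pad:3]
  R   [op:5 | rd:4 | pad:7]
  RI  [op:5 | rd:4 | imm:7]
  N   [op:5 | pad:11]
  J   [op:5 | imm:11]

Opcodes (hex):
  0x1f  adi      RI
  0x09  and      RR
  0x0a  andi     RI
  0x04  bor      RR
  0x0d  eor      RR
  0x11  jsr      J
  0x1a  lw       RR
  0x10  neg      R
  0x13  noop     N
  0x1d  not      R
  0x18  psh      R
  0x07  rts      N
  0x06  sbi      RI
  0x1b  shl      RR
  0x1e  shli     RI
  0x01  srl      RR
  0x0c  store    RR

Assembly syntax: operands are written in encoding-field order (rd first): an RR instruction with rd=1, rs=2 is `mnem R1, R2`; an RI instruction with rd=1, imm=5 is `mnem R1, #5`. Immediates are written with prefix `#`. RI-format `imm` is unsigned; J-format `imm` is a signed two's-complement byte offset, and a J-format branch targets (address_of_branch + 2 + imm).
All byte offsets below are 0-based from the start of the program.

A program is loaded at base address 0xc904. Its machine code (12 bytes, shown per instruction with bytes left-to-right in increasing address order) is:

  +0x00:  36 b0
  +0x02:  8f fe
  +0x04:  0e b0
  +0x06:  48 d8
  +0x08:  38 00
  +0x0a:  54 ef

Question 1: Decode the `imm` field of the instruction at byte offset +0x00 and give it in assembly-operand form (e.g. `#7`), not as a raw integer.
#48

@+00  big-endian(36 b0) = 0x36b0
  top 5b → 0x6 → sbi [RI]
  rd: (w>>7)&0xf=0xd → R13
  imm: (w>>0)&0x7f=0x30 → #48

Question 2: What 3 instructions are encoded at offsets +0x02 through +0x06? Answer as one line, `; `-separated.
jsr #-2; srl R13, R6; and R1, R11

[02] 8f fe → 0x8ffe
  op=0x8ffe>>11=0x11 ⇒ jsr (J)
  [10:0] imm=2046 (s11→-2) = #-2
[04] 0e b0 → 0x0eb0
  op=0x0eb0>>11=0x1 ⇒ srl (RR)
  [10:7] rd=13 = R13
  [6:3] rs=6 = R6
[06] 48 d8 → 0x48d8
  op=0x48d8>>11=0x9 ⇒ and (RR)
  [10:7] rd=1 = R1
  [6:3] rs=11 = R11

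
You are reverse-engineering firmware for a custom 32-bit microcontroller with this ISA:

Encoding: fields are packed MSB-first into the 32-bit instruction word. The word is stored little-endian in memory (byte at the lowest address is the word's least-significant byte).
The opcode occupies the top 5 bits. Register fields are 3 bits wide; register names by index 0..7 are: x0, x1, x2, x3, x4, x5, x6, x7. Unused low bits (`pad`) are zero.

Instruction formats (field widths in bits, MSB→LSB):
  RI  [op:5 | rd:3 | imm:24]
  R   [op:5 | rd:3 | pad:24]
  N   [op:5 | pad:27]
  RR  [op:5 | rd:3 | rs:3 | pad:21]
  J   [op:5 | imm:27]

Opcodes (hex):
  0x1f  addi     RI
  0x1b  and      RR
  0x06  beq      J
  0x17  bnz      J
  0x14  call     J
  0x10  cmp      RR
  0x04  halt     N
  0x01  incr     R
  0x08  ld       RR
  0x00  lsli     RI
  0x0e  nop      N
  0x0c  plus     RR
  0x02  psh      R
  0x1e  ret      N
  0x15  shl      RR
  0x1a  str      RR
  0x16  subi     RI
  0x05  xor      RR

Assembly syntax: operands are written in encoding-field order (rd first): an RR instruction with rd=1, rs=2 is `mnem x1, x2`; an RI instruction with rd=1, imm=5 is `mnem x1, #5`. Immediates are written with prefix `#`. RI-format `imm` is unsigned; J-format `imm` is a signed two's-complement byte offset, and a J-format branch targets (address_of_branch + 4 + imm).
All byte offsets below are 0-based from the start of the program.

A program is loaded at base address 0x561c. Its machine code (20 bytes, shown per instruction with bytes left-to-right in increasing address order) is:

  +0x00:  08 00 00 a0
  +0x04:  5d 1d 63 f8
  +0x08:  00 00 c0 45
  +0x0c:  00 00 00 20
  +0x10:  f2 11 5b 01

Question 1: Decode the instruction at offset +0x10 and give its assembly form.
off 0x10: read f2 11 5b 01 as little → 0x015b11f2
  opcode bits[31:27]=0x0: lsli/RI
  [26:24] rd=1 = x1
  [23:0] imm=5968370 = #5968370

lsli x1, #5968370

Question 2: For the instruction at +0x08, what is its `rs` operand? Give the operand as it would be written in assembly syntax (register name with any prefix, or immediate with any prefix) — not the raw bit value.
x6

off 0x08: read 00 00 c0 45 as little → 0x45c00000
  op=0x45c00000>>27=0x8 ⇒ ld (RR)
  rd: (w>>24)&0x7=0x5 → x5
  rs: (w>>21)&0x7=0x6 → x6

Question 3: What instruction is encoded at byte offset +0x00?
call #8

+0x00: 08 00 00 a0 ⇒ word 0xa0000008 (little)
  opcode bits[31:27]=0x14: call/J
  imm@[26:0]=0x8 ⇒ #8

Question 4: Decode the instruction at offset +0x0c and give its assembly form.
halt

off 0x0c: read 00 00 00 20 as little → 0x20000000
  opcode bits[31:27]=0x4: halt/N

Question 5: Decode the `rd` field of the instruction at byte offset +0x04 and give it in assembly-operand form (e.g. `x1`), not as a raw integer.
x0

off 0x04: read 5d 1d 63 f8 as little → 0xf8631d5d
  opcode bits[31:27]=0x1f: addi/RI
  rd: (w>>24)&0x7=0x0 → x0
  imm: (w>>0)&0xffffff=0x631d5d → #6495581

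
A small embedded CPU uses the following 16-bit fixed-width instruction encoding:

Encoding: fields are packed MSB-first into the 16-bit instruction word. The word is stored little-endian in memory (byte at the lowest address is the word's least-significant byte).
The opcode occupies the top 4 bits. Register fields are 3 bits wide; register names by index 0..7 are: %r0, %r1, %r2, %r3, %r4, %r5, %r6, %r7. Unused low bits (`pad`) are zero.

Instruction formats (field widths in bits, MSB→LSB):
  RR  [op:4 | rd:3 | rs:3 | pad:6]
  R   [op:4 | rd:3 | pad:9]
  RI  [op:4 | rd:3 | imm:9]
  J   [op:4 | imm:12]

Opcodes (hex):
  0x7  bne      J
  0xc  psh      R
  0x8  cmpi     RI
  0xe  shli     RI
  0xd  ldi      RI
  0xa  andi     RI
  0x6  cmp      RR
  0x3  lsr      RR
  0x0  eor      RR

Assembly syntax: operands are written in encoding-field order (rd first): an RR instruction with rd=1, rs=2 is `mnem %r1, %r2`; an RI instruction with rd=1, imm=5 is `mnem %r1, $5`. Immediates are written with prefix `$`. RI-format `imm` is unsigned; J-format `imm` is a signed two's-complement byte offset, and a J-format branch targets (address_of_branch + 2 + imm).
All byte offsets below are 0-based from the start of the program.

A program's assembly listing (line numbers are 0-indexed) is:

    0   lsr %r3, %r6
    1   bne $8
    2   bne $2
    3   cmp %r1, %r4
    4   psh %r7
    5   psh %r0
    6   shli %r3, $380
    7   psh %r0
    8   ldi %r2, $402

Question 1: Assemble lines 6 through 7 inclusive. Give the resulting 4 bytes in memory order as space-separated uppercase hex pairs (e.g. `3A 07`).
7C E7 00 C0

L6: shli op=0xe:4|rd=3:3|imm=380:9 ⇒ 0xe77c ⇒ little 7c e7
L7: psh op=0xc:4|rd=0:3|pad=0:9 ⇒ 0xc000 ⇒ little 00 c0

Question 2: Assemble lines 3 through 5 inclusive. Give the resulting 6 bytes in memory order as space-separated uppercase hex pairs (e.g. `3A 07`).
3. cmp fields op=0x6:4|rd=1:3|rs=4:3|pad=0:6 → word 6300h → 00 63
4. psh fields op=0xc:4|rd=7:3|pad=0:9 → word ce00h → 00 ce
5. psh fields op=0xc:4|rd=0:3|pad=0:9 → word c000h → 00 c0

00 63 00 CE 00 C0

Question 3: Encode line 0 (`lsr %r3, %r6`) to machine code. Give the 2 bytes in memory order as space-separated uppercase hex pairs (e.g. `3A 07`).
80 37

L0: lsr op=0x3:4|rd=3:3|rs=6:3|pad=0:6 ⇒ 0x3780 ⇒ little 80 37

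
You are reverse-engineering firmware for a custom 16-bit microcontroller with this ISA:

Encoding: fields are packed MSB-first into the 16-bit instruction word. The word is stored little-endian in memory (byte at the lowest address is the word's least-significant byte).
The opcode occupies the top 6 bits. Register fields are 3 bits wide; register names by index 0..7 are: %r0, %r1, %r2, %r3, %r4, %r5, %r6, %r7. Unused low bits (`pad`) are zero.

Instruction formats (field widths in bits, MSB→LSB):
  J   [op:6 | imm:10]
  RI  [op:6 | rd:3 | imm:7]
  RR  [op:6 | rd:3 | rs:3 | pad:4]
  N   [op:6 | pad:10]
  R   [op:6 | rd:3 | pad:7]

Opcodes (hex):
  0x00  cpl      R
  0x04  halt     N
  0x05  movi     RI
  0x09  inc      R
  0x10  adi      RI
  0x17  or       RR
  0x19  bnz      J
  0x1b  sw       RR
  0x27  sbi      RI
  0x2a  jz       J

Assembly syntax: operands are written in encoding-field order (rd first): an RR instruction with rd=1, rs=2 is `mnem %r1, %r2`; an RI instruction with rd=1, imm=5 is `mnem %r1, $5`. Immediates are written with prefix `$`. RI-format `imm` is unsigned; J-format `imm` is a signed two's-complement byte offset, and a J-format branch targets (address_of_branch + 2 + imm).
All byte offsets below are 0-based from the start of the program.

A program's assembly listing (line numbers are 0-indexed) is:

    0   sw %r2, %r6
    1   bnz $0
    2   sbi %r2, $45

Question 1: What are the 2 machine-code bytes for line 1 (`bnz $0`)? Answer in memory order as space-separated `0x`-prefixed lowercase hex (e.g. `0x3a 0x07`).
L1: bnz op=0x19:6|imm=0:10 ⇒ 0x6400 ⇒ little 00 64

0x00 0x64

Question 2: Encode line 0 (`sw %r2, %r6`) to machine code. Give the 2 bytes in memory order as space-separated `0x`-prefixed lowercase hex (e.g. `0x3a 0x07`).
0x60 0x6d

line 0 (sw): pack op=0x1b:6|rd=2:3|rs=6:3|pad=0:4 = 0x6d60; little→ 60 6d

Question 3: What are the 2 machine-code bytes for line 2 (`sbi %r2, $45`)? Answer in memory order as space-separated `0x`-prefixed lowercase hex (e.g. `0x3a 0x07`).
0x2d 0x9d

2. sbi fields op=0x27:6|rd=2:3|imm=45:7 → word 9d2dh → 2d 9d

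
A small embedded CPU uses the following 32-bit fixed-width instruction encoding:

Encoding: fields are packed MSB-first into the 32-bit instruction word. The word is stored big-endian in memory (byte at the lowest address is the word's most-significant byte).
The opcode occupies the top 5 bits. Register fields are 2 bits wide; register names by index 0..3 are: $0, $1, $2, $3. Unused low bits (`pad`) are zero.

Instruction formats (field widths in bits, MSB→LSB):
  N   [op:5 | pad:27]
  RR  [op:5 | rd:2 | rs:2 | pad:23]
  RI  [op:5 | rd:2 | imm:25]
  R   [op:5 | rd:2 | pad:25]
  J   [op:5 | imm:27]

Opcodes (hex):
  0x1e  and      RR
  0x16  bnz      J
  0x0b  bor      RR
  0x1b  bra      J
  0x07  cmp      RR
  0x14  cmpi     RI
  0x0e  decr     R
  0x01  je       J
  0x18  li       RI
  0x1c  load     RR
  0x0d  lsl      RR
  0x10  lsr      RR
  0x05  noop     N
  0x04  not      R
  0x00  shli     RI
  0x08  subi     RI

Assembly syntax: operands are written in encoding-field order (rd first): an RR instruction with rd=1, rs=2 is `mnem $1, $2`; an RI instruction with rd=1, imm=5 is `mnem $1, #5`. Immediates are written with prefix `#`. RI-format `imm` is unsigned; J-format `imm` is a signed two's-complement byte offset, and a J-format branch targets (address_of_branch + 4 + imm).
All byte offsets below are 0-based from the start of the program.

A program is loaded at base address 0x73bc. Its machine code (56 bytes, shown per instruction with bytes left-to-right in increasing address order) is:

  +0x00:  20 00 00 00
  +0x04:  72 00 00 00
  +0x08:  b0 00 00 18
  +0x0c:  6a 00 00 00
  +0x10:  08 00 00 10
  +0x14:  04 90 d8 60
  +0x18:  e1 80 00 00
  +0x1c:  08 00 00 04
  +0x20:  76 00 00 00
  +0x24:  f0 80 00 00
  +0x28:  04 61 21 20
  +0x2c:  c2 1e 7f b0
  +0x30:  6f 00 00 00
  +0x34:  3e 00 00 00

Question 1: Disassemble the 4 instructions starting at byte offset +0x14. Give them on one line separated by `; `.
[14] 04 90 d8 60 → 0x0490d860
  opcode bits[31:27]=0x0: shli/RI
  rd: (w>>25)&0x3=0x2 → $2
  imm: (w>>0)&0x1ffffff=0x90d860 → #9492576
[18] e1 80 00 00 → 0xe1800000
  opcode bits[31:27]=0x1c: load/RR
  rd: (w>>25)&0x3=0x0 → $0
  rs: (w>>23)&0x3=0x3 → $3
[1c] 08 00 00 04 → 0x08000004
  opcode bits[31:27]=0x1: je/J
  imm: (w>>0)&0x7ffffff=0x4 → #4
[20] 76 00 00 00 → 0x76000000
  opcode bits[31:27]=0xe: decr/R
  rd: (w>>25)&0x3=0x3 → $3

shli $2, #9492576; load $0, $3; je #4; decr $3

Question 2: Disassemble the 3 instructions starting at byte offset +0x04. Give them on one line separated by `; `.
[04] 72 00 00 00 → 0x72000000
  op=0x72000000>>27=0xe ⇒ decr (R)
  rd: (w>>25)&0x3=0x1 → $1
[08] b0 00 00 18 → 0xb0000018
  op=0xb0000018>>27=0x16 ⇒ bnz (J)
  imm: (w>>0)&0x7ffffff=0x18 → #24
[0c] 6a 00 00 00 → 0x6a000000
  op=0x6a000000>>27=0xd ⇒ lsl (RR)
  rd: (w>>25)&0x3=0x1 → $1
  rs: (w>>23)&0x3=0x0 → $0

decr $1; bnz #24; lsl $1, $0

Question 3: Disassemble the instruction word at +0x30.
lsl $3, $2

@+30  big-endian(6f 00 00 00) = 0x6f000000
  top 5b → 0xd → lsl [RR]
  [26:25] rd=3 = $3
  [24:23] rs=2 = $2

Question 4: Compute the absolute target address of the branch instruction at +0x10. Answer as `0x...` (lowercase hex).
[10] 08 00 00 10 → 0x08000010
  op=0x08000010>>27=0x1 ⇒ je (J)
  imm@[26:0]=0x10 ⇒ #16
  target = base 0x73bc + off 0x10 + 4 + imm 16 = 0x73e0

0x73e0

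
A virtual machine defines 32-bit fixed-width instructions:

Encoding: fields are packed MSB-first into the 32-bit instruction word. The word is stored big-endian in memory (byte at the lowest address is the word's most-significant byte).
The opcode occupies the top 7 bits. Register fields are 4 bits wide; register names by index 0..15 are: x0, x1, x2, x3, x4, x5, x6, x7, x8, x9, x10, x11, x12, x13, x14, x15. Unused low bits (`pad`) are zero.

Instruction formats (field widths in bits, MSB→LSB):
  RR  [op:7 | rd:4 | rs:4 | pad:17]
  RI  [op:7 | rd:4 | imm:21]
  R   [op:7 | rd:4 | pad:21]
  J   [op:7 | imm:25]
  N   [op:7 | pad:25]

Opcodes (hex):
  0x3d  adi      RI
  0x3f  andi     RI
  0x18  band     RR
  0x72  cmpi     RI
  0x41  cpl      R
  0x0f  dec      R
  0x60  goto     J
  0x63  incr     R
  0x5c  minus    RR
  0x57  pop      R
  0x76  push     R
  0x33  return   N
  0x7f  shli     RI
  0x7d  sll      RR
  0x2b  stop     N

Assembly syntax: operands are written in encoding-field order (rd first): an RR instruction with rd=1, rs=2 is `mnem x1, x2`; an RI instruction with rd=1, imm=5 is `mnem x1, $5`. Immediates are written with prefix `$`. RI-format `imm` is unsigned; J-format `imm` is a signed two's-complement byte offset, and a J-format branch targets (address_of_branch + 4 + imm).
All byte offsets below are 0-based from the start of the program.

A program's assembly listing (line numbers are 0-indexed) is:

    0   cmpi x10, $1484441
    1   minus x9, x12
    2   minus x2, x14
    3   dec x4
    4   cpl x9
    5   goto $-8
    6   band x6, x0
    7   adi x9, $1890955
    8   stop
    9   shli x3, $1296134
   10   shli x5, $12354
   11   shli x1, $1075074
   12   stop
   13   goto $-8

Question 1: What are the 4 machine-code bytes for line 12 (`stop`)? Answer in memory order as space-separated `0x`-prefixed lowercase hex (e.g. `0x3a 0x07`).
12. stop fields op=0x2b:7|pad=0:25 → word 56000000h → 56 00 00 00

0x56 0x00 0x00 0x00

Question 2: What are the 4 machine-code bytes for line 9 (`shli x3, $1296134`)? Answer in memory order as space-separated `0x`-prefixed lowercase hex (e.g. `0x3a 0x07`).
0xfe 0x73 0xc7 0x06

line 9 (shli): pack op=0x7f:7|rd=3:4|imm=1296134:21 = 0xfe73c706; big→ fe 73 c7 06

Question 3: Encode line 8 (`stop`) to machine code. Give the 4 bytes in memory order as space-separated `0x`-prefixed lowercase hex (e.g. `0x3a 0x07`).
L8: stop op=0x2b:7|pad=0:25 ⇒ 0x56000000 ⇒ big 56 00 00 00

0x56 0x00 0x00 0x00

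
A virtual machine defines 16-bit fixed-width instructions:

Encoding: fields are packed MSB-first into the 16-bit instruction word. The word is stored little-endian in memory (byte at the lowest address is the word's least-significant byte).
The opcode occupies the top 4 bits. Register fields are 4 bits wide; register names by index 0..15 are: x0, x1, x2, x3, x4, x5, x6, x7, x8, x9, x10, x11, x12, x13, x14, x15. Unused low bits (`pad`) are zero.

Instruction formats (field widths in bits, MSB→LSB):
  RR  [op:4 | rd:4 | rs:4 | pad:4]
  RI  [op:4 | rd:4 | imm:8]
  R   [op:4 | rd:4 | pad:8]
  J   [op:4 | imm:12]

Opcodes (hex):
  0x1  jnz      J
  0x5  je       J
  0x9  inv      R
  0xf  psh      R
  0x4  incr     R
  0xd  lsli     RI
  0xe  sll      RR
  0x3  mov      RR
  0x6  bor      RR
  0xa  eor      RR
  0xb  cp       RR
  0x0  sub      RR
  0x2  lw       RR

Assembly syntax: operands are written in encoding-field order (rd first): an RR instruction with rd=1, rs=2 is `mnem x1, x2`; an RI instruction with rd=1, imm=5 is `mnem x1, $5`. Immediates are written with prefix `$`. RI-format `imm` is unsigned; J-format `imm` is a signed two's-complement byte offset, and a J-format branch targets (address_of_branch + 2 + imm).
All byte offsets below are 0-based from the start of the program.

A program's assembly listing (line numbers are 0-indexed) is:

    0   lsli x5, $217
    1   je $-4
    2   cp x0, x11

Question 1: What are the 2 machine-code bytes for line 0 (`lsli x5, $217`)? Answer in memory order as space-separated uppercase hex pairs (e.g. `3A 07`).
line 0 (lsli): pack op=0xd:4|rd=5:4|imm=217:8 = 0xd5d9; little→ d9 d5

D9 D5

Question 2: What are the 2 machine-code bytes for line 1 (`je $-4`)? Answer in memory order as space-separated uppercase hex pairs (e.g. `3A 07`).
1. je fields op=0x5:4|imm=-4:12 → word 5ffch → fc 5f

FC 5F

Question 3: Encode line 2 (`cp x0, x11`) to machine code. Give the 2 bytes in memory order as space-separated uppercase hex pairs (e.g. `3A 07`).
B0 B0

L2: cp op=0xb:4|rd=0:4|rs=11:4|pad=0:4 ⇒ 0xb0b0 ⇒ little b0 b0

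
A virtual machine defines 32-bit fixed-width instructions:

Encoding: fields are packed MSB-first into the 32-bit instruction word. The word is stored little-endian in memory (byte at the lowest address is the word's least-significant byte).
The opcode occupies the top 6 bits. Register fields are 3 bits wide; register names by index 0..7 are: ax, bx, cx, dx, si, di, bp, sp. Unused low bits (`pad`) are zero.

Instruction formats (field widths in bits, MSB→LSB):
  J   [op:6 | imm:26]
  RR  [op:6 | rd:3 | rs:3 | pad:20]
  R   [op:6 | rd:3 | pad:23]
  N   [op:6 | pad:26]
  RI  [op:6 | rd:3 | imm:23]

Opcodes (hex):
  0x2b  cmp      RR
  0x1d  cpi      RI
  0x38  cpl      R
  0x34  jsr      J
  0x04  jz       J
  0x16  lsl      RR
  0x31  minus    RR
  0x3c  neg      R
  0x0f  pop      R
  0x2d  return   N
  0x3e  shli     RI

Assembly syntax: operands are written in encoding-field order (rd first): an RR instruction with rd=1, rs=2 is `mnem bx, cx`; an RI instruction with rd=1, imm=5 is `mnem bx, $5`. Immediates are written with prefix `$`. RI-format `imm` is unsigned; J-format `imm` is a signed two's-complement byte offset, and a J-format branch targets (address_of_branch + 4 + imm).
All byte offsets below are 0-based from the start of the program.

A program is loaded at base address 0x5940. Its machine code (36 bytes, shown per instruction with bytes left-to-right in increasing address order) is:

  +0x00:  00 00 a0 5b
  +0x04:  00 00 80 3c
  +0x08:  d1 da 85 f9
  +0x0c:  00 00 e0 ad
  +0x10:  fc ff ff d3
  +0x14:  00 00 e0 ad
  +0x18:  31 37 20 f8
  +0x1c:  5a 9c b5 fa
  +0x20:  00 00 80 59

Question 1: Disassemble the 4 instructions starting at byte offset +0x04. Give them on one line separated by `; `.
+0x04: 00 00 80 3c ⇒ word 0x3c800000 (little)
  top 6b → 0xf → pop [R]
  rd@[25:23]=0x1 ⇒ bx
+0x08: d1 da 85 f9 ⇒ word 0xf985dad1 (little)
  top 6b → 0x3e → shli [RI]
  rd@[25:23]=0x3 ⇒ dx
  imm@[22:0]=0x5dad1 ⇒ $383697
+0x0c: 00 00 e0 ad ⇒ word 0xade00000 (little)
  top 6b → 0x2b → cmp [RR]
  rd@[25:23]=0x3 ⇒ dx
  rs@[22:20]=0x6 ⇒ bp
+0x10: fc ff ff d3 ⇒ word 0xd3fffffc (little)
  top 6b → 0x34 → jsr [J]
  imm@[25:0]=0x3fffffc (s26→-4) ⇒ $-4

pop bx; shli dx, $383697; cmp dx, bp; jsr $-4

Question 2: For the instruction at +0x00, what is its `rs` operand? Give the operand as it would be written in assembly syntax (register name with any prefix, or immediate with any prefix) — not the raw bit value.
cx

@+00  little-endian(00 00 a0 5b) = 0x5ba00000
  op=0x5ba00000>>26=0x16 ⇒ lsl (RR)
  [25:23] rd=7 = sp
  [22:20] rs=2 = cx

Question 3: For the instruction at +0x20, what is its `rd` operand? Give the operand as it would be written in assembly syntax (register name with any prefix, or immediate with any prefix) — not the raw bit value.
dx

off 0x20: read 00 00 80 59 as little → 0x59800000
  op=0x59800000>>26=0x16 ⇒ lsl (RR)
  [25:23] rd=3 = dx
  [22:20] rs=0 = ax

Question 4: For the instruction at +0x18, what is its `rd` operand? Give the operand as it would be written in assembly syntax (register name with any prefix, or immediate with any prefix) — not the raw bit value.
off 0x18: read 31 37 20 f8 as little → 0xf8203731
  opcode bits[31:26]=0x3e: shli/RI
  rd@[25:23]=0x0 ⇒ ax
  imm@[22:0]=0x203731 ⇒ $2111281

ax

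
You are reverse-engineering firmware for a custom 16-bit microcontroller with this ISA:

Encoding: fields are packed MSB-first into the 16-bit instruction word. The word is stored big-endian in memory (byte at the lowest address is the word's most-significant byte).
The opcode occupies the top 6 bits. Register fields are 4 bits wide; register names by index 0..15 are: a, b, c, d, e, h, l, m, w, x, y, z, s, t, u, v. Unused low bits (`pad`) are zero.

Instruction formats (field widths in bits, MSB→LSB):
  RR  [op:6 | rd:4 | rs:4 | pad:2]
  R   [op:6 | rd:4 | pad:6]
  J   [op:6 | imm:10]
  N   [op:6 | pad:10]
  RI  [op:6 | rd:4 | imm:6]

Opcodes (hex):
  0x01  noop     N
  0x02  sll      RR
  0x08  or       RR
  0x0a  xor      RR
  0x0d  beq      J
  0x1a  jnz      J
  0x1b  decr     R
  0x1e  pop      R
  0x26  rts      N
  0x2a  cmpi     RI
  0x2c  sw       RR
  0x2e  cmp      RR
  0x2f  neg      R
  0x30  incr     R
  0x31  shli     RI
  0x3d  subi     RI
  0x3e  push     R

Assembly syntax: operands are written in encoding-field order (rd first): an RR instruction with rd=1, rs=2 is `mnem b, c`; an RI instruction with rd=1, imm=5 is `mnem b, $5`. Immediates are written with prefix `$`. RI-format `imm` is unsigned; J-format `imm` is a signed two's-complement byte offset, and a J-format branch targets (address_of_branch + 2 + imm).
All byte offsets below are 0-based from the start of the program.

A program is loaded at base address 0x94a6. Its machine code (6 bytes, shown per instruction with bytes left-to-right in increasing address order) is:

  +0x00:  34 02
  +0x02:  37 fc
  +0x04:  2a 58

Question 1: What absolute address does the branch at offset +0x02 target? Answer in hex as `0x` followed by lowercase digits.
0x94a6

+0x02: 37 fc ⇒ word 0x37fc (big)
  top 6b → 0xd → beq [J]
  [9:0] imm=1020 (s10→-4) = $-4
  target = base 0x94a6 + off 0x02 + 2 + imm -4 = 0x94a6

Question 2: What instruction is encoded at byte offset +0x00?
+0x00: 34 02 ⇒ word 0x3402 (big)
  op=0x3402>>10=0xd ⇒ beq (J)
  imm: (w>>0)&0x3ff=0x2 → $2

beq $2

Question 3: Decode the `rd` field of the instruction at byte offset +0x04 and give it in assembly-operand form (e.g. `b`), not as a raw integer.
off 0x04: read 2a 58 as big → 0x2a58
  top 6b → 0xa → xor [RR]
  [9:6] rd=9 = x
  [5:2] rs=6 = l

x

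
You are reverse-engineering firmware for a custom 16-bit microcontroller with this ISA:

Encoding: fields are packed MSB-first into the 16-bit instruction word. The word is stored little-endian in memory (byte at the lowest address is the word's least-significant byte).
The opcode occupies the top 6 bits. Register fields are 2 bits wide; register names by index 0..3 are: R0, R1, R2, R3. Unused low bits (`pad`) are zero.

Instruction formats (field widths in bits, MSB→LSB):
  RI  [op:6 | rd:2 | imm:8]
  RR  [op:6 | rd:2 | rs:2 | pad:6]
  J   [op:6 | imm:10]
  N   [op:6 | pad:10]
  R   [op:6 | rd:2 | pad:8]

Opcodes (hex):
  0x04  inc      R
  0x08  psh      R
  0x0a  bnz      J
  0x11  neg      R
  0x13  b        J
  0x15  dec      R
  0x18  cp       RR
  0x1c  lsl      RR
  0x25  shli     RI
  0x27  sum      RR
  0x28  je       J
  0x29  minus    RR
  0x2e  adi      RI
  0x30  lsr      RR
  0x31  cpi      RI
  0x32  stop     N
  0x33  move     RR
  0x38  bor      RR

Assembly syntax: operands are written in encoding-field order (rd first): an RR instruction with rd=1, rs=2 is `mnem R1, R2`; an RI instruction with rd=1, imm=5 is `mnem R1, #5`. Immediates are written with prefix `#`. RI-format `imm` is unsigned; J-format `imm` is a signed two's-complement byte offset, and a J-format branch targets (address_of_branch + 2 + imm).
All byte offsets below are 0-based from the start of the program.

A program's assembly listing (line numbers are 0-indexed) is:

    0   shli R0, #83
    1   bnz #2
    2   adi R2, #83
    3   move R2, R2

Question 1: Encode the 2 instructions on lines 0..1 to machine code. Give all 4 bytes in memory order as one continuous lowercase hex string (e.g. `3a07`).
0. shli fields op=0x25:6|rd=0:2|imm=83:8 → word 9453h → 53 94
1. bnz fields op=0xa:6|imm=2:10 → word 2802h → 02 28

53940228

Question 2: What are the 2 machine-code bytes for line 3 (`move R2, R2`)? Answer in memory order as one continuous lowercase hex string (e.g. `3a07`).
line 3 (move): pack op=0x33:6|rd=2:2|rs=2:2|pad=0:6 = 0xce80; little→ 80 ce

80ce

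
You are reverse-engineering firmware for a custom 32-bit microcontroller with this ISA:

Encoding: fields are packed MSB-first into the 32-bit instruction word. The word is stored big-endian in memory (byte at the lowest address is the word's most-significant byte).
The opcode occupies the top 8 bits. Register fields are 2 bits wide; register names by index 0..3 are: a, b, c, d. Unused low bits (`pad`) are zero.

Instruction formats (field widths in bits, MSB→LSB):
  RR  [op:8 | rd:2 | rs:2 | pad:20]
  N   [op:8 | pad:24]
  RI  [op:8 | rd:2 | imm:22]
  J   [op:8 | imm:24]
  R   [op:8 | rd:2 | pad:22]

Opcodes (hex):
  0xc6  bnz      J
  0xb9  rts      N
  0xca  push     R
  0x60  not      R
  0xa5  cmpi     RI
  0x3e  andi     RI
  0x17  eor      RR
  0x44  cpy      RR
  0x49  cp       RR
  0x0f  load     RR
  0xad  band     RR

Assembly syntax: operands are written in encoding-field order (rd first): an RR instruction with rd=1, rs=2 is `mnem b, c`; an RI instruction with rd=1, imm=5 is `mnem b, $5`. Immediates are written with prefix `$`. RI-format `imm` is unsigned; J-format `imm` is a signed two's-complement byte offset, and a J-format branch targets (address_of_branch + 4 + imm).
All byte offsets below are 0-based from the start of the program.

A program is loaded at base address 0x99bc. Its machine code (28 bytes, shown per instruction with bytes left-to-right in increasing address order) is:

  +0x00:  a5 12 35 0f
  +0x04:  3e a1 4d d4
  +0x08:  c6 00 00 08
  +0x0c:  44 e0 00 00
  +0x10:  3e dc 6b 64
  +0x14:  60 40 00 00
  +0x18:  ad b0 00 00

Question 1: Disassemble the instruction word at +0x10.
+0x10: 3e dc 6b 64 ⇒ word 0x3edc6b64 (big)
  op=0x3edc6b64>>24=0x3e ⇒ andi (RI)
  [23:22] rd=3 = d
  [21:0] imm=1862500 = $1862500

andi d, $1862500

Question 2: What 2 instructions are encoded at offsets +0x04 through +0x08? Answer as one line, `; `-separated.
andi c, $2182612; bnz $8

[04] 3e a1 4d d4 → 0x3ea14dd4
  opcode bits[31:24]=0x3e: andi/RI
  [23:22] rd=2 = c
  [21:0] imm=2182612 = $2182612
[08] c6 00 00 08 → 0xc6000008
  opcode bits[31:24]=0xc6: bnz/J
  [23:0] imm=8 = $8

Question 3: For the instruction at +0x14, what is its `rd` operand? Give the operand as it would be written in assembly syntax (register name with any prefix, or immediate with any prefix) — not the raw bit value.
b

@+14  big-endian(60 40 00 00) = 0x60400000
  op=0x60400000>>24=0x60 ⇒ not (R)
  rd: (w>>22)&0x3=0x1 → b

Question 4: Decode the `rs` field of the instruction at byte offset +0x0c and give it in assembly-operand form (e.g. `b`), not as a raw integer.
[0c] 44 e0 00 00 → 0x44e00000
  top 8b → 0x44 → cpy [RR]
  rd: (w>>22)&0x3=0x3 → d
  rs: (w>>20)&0x3=0x2 → c

c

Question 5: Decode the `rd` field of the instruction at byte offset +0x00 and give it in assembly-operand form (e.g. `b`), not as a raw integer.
@+00  big-endian(a5 12 35 0f) = 0xa512350f
  opcode bits[31:24]=0xa5: cmpi/RI
  rd: (w>>22)&0x3=0x0 → a
  imm: (w>>0)&0x3fffff=0x12350f → $1193231

a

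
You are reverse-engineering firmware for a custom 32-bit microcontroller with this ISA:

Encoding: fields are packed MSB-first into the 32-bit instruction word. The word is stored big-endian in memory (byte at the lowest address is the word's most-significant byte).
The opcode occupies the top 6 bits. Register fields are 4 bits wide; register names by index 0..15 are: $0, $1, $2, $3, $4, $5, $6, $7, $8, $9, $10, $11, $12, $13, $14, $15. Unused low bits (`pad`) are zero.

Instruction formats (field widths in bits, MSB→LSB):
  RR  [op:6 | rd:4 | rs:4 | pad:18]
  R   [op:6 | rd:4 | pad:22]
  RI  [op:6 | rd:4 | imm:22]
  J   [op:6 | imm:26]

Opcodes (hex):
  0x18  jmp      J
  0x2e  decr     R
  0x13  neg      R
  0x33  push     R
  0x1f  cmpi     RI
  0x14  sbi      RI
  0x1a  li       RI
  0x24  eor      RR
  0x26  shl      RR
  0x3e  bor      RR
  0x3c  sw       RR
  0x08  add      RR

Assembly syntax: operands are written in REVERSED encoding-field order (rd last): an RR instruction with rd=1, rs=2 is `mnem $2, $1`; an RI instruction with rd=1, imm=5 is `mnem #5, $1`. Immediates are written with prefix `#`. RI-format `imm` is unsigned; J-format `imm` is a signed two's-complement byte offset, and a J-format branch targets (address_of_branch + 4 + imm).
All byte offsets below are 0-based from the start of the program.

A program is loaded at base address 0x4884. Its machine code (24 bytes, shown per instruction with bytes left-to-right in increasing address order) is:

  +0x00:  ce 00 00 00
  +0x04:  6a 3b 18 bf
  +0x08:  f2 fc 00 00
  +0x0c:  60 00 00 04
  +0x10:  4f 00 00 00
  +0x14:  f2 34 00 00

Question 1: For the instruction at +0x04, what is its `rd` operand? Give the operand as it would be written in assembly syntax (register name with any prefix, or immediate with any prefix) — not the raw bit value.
$8

@+04  big-endian(6a 3b 18 bf) = 0x6a3b18bf
  opcode bits[31:26]=0x1a: li/RI
  rd: (w>>22)&0xf=0x8 → $8
  imm: (w>>0)&0x3fffff=0x3b18bf → #3872959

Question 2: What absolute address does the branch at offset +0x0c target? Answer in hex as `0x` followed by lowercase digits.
@+0c  big-endian(60 00 00 04) = 0x60000004
  top 6b → 0x18 → jmp [J]
  [25:0] imm=4 = #4
  target = base 0x4884 + off 0x0c + 4 + imm 4 = 0x4898

0x4898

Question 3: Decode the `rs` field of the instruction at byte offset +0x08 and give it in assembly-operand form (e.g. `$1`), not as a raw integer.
@+08  big-endian(f2 fc 00 00) = 0xf2fc0000
  opcode bits[31:26]=0x3c: sw/RR
  [25:22] rd=11 = $11
  [21:18] rs=15 = $15

$15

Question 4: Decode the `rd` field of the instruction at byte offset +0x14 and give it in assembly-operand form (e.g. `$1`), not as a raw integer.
@+14  big-endian(f2 34 00 00) = 0xf2340000
  top 6b → 0x3c → sw [RR]
  rd@[25:22]=0x8 ⇒ $8
  rs@[21:18]=0xd ⇒ $13

$8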